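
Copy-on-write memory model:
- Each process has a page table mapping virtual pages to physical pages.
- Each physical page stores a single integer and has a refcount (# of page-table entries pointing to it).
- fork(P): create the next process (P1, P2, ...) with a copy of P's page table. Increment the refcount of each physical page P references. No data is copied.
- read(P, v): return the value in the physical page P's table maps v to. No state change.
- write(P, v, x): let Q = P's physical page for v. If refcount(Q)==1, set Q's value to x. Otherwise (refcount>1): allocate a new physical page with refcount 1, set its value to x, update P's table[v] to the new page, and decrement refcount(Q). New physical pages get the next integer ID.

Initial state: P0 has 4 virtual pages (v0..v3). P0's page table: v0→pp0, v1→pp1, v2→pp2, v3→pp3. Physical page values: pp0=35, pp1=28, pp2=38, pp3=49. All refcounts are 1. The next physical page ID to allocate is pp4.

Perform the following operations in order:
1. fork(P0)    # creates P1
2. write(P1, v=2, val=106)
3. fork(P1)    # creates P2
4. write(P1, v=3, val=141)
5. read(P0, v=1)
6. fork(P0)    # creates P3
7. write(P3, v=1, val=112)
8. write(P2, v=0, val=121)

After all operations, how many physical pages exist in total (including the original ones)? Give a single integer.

Answer: 8

Derivation:
Op 1: fork(P0) -> P1. 4 ppages; refcounts: pp0:2 pp1:2 pp2:2 pp3:2
Op 2: write(P1, v2, 106). refcount(pp2)=2>1 -> COPY to pp4. 5 ppages; refcounts: pp0:2 pp1:2 pp2:1 pp3:2 pp4:1
Op 3: fork(P1) -> P2. 5 ppages; refcounts: pp0:3 pp1:3 pp2:1 pp3:3 pp4:2
Op 4: write(P1, v3, 141). refcount(pp3)=3>1 -> COPY to pp5. 6 ppages; refcounts: pp0:3 pp1:3 pp2:1 pp3:2 pp4:2 pp5:1
Op 5: read(P0, v1) -> 28. No state change.
Op 6: fork(P0) -> P3. 6 ppages; refcounts: pp0:4 pp1:4 pp2:2 pp3:3 pp4:2 pp5:1
Op 7: write(P3, v1, 112). refcount(pp1)=4>1 -> COPY to pp6. 7 ppages; refcounts: pp0:4 pp1:3 pp2:2 pp3:3 pp4:2 pp5:1 pp6:1
Op 8: write(P2, v0, 121). refcount(pp0)=4>1 -> COPY to pp7. 8 ppages; refcounts: pp0:3 pp1:3 pp2:2 pp3:3 pp4:2 pp5:1 pp6:1 pp7:1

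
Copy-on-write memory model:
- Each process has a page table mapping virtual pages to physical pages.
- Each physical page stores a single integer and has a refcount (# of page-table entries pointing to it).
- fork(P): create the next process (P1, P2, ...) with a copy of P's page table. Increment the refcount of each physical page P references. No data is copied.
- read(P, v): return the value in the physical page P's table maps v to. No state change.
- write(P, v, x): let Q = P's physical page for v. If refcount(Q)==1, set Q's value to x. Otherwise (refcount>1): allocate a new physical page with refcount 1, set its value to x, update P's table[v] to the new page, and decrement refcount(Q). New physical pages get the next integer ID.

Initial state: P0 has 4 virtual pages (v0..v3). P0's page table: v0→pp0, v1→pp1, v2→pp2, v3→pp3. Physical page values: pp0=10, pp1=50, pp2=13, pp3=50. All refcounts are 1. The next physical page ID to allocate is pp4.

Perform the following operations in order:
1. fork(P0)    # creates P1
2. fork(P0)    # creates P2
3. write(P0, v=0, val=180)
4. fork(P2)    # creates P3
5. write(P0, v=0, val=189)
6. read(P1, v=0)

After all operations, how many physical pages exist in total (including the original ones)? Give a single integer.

Answer: 5

Derivation:
Op 1: fork(P0) -> P1. 4 ppages; refcounts: pp0:2 pp1:2 pp2:2 pp3:2
Op 2: fork(P0) -> P2. 4 ppages; refcounts: pp0:3 pp1:3 pp2:3 pp3:3
Op 3: write(P0, v0, 180). refcount(pp0)=3>1 -> COPY to pp4. 5 ppages; refcounts: pp0:2 pp1:3 pp2:3 pp3:3 pp4:1
Op 4: fork(P2) -> P3. 5 ppages; refcounts: pp0:3 pp1:4 pp2:4 pp3:4 pp4:1
Op 5: write(P0, v0, 189). refcount(pp4)=1 -> write in place. 5 ppages; refcounts: pp0:3 pp1:4 pp2:4 pp3:4 pp4:1
Op 6: read(P1, v0) -> 10. No state change.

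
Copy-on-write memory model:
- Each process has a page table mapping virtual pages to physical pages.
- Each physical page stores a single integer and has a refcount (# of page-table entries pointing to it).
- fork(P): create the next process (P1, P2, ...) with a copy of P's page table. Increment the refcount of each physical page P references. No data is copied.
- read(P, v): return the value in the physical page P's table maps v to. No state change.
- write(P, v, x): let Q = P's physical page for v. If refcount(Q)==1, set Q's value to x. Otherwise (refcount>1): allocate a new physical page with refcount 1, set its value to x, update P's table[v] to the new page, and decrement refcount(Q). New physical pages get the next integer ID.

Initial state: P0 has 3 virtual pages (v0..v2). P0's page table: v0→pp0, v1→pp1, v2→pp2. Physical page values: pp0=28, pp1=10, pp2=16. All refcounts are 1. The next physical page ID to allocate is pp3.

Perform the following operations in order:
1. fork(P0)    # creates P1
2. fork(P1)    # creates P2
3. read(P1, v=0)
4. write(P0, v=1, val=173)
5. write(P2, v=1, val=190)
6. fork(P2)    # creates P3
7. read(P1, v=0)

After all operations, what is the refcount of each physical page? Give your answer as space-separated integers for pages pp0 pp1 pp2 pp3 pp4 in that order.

Op 1: fork(P0) -> P1. 3 ppages; refcounts: pp0:2 pp1:2 pp2:2
Op 2: fork(P1) -> P2. 3 ppages; refcounts: pp0:3 pp1:3 pp2:3
Op 3: read(P1, v0) -> 28. No state change.
Op 4: write(P0, v1, 173). refcount(pp1)=3>1 -> COPY to pp3. 4 ppages; refcounts: pp0:3 pp1:2 pp2:3 pp3:1
Op 5: write(P2, v1, 190). refcount(pp1)=2>1 -> COPY to pp4. 5 ppages; refcounts: pp0:3 pp1:1 pp2:3 pp3:1 pp4:1
Op 6: fork(P2) -> P3. 5 ppages; refcounts: pp0:4 pp1:1 pp2:4 pp3:1 pp4:2
Op 7: read(P1, v0) -> 28. No state change.

Answer: 4 1 4 1 2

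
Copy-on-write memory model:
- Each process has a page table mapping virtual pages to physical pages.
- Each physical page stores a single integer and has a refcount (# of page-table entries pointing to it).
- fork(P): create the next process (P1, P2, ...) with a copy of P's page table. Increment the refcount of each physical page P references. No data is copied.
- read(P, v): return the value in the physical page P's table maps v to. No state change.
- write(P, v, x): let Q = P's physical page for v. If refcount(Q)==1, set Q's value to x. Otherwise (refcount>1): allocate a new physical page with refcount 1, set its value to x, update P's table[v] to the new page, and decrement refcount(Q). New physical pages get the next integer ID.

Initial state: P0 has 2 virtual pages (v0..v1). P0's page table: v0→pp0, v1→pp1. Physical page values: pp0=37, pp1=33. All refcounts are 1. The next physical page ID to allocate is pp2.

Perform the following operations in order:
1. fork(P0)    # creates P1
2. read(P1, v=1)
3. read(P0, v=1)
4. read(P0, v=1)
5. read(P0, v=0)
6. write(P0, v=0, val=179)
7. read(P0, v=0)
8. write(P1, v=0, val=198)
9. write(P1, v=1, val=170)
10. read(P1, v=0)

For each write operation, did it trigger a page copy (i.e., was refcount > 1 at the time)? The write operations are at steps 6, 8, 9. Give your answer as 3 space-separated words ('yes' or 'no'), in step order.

Op 1: fork(P0) -> P1. 2 ppages; refcounts: pp0:2 pp1:2
Op 2: read(P1, v1) -> 33. No state change.
Op 3: read(P0, v1) -> 33. No state change.
Op 4: read(P0, v1) -> 33. No state change.
Op 5: read(P0, v0) -> 37. No state change.
Op 6: write(P0, v0, 179). refcount(pp0)=2>1 -> COPY to pp2. 3 ppages; refcounts: pp0:1 pp1:2 pp2:1
Op 7: read(P0, v0) -> 179. No state change.
Op 8: write(P1, v0, 198). refcount(pp0)=1 -> write in place. 3 ppages; refcounts: pp0:1 pp1:2 pp2:1
Op 9: write(P1, v1, 170). refcount(pp1)=2>1 -> COPY to pp3. 4 ppages; refcounts: pp0:1 pp1:1 pp2:1 pp3:1
Op 10: read(P1, v0) -> 198. No state change.

yes no yes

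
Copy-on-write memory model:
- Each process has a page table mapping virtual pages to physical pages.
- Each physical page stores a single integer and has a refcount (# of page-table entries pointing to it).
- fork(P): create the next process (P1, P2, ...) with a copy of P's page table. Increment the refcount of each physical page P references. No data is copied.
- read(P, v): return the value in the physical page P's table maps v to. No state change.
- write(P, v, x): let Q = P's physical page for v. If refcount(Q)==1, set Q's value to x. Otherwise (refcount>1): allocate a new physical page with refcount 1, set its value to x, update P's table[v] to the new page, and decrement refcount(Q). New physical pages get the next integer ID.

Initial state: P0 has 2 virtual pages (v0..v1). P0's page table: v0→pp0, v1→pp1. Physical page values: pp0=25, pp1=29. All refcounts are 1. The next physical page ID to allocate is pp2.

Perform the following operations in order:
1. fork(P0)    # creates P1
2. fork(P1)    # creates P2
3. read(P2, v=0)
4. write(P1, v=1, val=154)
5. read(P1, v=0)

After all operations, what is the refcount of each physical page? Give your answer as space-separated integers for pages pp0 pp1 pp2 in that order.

Op 1: fork(P0) -> P1. 2 ppages; refcounts: pp0:2 pp1:2
Op 2: fork(P1) -> P2. 2 ppages; refcounts: pp0:3 pp1:3
Op 3: read(P2, v0) -> 25. No state change.
Op 4: write(P1, v1, 154). refcount(pp1)=3>1 -> COPY to pp2. 3 ppages; refcounts: pp0:3 pp1:2 pp2:1
Op 5: read(P1, v0) -> 25. No state change.

Answer: 3 2 1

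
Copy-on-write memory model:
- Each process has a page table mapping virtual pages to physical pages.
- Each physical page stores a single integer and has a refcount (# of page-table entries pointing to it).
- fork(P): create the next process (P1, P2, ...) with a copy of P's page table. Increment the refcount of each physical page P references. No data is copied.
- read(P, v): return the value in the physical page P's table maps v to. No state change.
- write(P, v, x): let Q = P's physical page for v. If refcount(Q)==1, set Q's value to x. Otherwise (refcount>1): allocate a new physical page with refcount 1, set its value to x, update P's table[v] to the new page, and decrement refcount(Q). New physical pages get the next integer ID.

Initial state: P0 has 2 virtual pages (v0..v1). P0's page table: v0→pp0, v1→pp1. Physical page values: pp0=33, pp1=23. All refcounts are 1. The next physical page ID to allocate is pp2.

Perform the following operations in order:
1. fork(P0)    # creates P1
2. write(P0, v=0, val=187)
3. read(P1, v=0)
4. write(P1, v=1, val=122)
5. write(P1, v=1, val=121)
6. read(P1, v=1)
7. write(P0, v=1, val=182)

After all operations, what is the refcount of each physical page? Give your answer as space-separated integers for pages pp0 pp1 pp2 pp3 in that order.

Answer: 1 1 1 1

Derivation:
Op 1: fork(P0) -> P1. 2 ppages; refcounts: pp0:2 pp1:2
Op 2: write(P0, v0, 187). refcount(pp0)=2>1 -> COPY to pp2. 3 ppages; refcounts: pp0:1 pp1:2 pp2:1
Op 3: read(P1, v0) -> 33. No state change.
Op 4: write(P1, v1, 122). refcount(pp1)=2>1 -> COPY to pp3. 4 ppages; refcounts: pp0:1 pp1:1 pp2:1 pp3:1
Op 5: write(P1, v1, 121). refcount(pp3)=1 -> write in place. 4 ppages; refcounts: pp0:1 pp1:1 pp2:1 pp3:1
Op 6: read(P1, v1) -> 121. No state change.
Op 7: write(P0, v1, 182). refcount(pp1)=1 -> write in place. 4 ppages; refcounts: pp0:1 pp1:1 pp2:1 pp3:1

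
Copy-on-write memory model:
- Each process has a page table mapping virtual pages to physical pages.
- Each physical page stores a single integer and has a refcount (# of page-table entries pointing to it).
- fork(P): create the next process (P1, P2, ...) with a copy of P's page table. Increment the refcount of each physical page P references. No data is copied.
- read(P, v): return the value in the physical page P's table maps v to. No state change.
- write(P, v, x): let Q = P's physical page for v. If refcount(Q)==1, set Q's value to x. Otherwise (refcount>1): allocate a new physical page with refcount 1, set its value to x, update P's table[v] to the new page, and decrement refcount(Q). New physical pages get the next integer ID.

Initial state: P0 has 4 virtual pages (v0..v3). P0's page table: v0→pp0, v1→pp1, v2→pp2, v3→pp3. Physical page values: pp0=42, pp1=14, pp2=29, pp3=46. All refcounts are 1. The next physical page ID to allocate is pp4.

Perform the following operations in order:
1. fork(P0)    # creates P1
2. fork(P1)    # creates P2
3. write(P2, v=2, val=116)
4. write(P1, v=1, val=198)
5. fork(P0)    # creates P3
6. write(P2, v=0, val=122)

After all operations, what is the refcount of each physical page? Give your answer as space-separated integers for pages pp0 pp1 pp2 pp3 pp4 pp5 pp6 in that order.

Op 1: fork(P0) -> P1. 4 ppages; refcounts: pp0:2 pp1:2 pp2:2 pp3:2
Op 2: fork(P1) -> P2. 4 ppages; refcounts: pp0:3 pp1:3 pp2:3 pp3:3
Op 3: write(P2, v2, 116). refcount(pp2)=3>1 -> COPY to pp4. 5 ppages; refcounts: pp0:3 pp1:3 pp2:2 pp3:3 pp4:1
Op 4: write(P1, v1, 198). refcount(pp1)=3>1 -> COPY to pp5. 6 ppages; refcounts: pp0:3 pp1:2 pp2:2 pp3:3 pp4:1 pp5:1
Op 5: fork(P0) -> P3. 6 ppages; refcounts: pp0:4 pp1:3 pp2:3 pp3:4 pp4:1 pp5:1
Op 6: write(P2, v0, 122). refcount(pp0)=4>1 -> COPY to pp6. 7 ppages; refcounts: pp0:3 pp1:3 pp2:3 pp3:4 pp4:1 pp5:1 pp6:1

Answer: 3 3 3 4 1 1 1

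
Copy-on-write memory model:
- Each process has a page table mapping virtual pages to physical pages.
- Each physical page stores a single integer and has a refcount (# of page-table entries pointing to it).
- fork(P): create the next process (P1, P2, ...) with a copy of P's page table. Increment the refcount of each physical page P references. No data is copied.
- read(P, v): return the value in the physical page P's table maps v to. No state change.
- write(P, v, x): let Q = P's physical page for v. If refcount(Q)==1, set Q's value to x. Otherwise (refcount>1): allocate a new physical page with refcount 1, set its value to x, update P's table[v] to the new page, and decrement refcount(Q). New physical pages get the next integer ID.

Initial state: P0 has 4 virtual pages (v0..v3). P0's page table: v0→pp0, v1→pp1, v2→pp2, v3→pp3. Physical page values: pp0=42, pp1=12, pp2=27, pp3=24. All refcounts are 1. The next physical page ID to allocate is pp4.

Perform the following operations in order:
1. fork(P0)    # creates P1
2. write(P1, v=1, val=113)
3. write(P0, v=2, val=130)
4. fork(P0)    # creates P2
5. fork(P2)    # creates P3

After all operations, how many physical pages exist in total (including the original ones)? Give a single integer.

Answer: 6

Derivation:
Op 1: fork(P0) -> P1. 4 ppages; refcounts: pp0:2 pp1:2 pp2:2 pp3:2
Op 2: write(P1, v1, 113). refcount(pp1)=2>1 -> COPY to pp4. 5 ppages; refcounts: pp0:2 pp1:1 pp2:2 pp3:2 pp4:1
Op 3: write(P0, v2, 130). refcount(pp2)=2>1 -> COPY to pp5. 6 ppages; refcounts: pp0:2 pp1:1 pp2:1 pp3:2 pp4:1 pp5:1
Op 4: fork(P0) -> P2. 6 ppages; refcounts: pp0:3 pp1:2 pp2:1 pp3:3 pp4:1 pp5:2
Op 5: fork(P2) -> P3. 6 ppages; refcounts: pp0:4 pp1:3 pp2:1 pp3:4 pp4:1 pp5:3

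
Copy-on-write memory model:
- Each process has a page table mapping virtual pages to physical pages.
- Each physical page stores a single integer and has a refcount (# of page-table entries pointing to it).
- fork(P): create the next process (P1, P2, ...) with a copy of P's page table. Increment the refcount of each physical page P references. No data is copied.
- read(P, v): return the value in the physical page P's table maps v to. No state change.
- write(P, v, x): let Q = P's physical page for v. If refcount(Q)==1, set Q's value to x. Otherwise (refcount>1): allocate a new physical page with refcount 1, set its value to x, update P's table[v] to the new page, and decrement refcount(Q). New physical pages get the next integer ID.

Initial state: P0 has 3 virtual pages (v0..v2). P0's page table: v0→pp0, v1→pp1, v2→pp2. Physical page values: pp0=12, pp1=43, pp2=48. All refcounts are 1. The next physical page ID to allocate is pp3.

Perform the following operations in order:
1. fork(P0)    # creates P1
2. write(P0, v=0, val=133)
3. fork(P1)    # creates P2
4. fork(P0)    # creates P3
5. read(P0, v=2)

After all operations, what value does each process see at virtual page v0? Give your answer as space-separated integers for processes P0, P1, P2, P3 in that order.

Op 1: fork(P0) -> P1. 3 ppages; refcounts: pp0:2 pp1:2 pp2:2
Op 2: write(P0, v0, 133). refcount(pp0)=2>1 -> COPY to pp3. 4 ppages; refcounts: pp0:1 pp1:2 pp2:2 pp3:1
Op 3: fork(P1) -> P2. 4 ppages; refcounts: pp0:2 pp1:3 pp2:3 pp3:1
Op 4: fork(P0) -> P3. 4 ppages; refcounts: pp0:2 pp1:4 pp2:4 pp3:2
Op 5: read(P0, v2) -> 48. No state change.
P0: v0 -> pp3 = 133
P1: v0 -> pp0 = 12
P2: v0 -> pp0 = 12
P3: v0 -> pp3 = 133

Answer: 133 12 12 133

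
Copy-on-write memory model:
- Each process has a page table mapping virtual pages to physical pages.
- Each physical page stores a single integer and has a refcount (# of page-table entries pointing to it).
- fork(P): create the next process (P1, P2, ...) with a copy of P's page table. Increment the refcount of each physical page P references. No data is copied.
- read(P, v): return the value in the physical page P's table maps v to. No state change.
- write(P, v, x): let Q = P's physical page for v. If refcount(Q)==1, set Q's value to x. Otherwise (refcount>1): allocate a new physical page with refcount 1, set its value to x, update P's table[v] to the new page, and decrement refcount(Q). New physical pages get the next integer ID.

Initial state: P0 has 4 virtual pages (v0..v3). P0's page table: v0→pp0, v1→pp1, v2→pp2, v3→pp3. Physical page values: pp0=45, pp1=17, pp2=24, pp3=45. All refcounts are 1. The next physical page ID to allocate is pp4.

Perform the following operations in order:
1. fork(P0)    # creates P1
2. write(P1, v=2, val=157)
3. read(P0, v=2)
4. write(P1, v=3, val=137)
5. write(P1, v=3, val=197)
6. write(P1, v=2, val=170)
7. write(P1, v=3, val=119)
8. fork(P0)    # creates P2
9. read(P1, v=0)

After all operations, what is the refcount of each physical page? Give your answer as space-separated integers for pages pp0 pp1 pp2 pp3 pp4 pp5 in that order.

Answer: 3 3 2 2 1 1

Derivation:
Op 1: fork(P0) -> P1. 4 ppages; refcounts: pp0:2 pp1:2 pp2:2 pp3:2
Op 2: write(P1, v2, 157). refcount(pp2)=2>1 -> COPY to pp4. 5 ppages; refcounts: pp0:2 pp1:2 pp2:1 pp3:2 pp4:1
Op 3: read(P0, v2) -> 24. No state change.
Op 4: write(P1, v3, 137). refcount(pp3)=2>1 -> COPY to pp5. 6 ppages; refcounts: pp0:2 pp1:2 pp2:1 pp3:1 pp4:1 pp5:1
Op 5: write(P1, v3, 197). refcount(pp5)=1 -> write in place. 6 ppages; refcounts: pp0:2 pp1:2 pp2:1 pp3:1 pp4:1 pp5:1
Op 6: write(P1, v2, 170). refcount(pp4)=1 -> write in place. 6 ppages; refcounts: pp0:2 pp1:2 pp2:1 pp3:1 pp4:1 pp5:1
Op 7: write(P1, v3, 119). refcount(pp5)=1 -> write in place. 6 ppages; refcounts: pp0:2 pp1:2 pp2:1 pp3:1 pp4:1 pp5:1
Op 8: fork(P0) -> P2. 6 ppages; refcounts: pp0:3 pp1:3 pp2:2 pp3:2 pp4:1 pp5:1
Op 9: read(P1, v0) -> 45. No state change.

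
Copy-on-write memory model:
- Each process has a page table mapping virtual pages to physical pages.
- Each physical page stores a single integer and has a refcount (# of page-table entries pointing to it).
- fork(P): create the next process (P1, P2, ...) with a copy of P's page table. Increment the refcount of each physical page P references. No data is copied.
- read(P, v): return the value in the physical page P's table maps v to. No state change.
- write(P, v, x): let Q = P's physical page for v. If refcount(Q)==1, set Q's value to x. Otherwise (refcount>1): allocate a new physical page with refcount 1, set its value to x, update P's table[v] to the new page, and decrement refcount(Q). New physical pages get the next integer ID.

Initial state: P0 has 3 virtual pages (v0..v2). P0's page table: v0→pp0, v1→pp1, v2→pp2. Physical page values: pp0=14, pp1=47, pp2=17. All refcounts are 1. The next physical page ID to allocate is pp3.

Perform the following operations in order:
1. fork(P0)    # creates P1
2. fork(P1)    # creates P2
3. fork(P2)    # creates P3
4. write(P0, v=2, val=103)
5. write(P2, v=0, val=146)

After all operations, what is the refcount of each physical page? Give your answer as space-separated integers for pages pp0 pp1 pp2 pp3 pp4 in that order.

Op 1: fork(P0) -> P1. 3 ppages; refcounts: pp0:2 pp1:2 pp2:2
Op 2: fork(P1) -> P2. 3 ppages; refcounts: pp0:3 pp1:3 pp2:3
Op 3: fork(P2) -> P3. 3 ppages; refcounts: pp0:4 pp1:4 pp2:4
Op 4: write(P0, v2, 103). refcount(pp2)=4>1 -> COPY to pp3. 4 ppages; refcounts: pp0:4 pp1:4 pp2:3 pp3:1
Op 5: write(P2, v0, 146). refcount(pp0)=4>1 -> COPY to pp4. 5 ppages; refcounts: pp0:3 pp1:4 pp2:3 pp3:1 pp4:1

Answer: 3 4 3 1 1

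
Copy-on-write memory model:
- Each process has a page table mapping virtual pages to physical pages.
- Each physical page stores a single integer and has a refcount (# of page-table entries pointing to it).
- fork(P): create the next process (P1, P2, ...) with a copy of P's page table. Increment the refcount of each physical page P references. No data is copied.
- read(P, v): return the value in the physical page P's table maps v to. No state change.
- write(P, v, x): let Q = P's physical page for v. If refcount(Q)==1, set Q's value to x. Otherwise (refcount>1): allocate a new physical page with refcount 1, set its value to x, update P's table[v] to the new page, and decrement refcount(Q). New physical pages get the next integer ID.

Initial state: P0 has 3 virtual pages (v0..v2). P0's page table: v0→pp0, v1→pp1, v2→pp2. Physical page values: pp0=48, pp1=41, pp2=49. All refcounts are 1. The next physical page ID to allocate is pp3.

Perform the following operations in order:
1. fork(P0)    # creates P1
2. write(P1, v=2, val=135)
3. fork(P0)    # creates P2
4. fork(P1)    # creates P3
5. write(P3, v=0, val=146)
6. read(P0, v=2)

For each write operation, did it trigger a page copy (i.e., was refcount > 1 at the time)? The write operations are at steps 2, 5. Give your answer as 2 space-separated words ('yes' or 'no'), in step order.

Op 1: fork(P0) -> P1. 3 ppages; refcounts: pp0:2 pp1:2 pp2:2
Op 2: write(P1, v2, 135). refcount(pp2)=2>1 -> COPY to pp3. 4 ppages; refcounts: pp0:2 pp1:2 pp2:1 pp3:1
Op 3: fork(P0) -> P2. 4 ppages; refcounts: pp0:3 pp1:3 pp2:2 pp3:1
Op 4: fork(P1) -> P3. 4 ppages; refcounts: pp0:4 pp1:4 pp2:2 pp3:2
Op 5: write(P3, v0, 146). refcount(pp0)=4>1 -> COPY to pp4. 5 ppages; refcounts: pp0:3 pp1:4 pp2:2 pp3:2 pp4:1
Op 6: read(P0, v2) -> 49. No state change.

yes yes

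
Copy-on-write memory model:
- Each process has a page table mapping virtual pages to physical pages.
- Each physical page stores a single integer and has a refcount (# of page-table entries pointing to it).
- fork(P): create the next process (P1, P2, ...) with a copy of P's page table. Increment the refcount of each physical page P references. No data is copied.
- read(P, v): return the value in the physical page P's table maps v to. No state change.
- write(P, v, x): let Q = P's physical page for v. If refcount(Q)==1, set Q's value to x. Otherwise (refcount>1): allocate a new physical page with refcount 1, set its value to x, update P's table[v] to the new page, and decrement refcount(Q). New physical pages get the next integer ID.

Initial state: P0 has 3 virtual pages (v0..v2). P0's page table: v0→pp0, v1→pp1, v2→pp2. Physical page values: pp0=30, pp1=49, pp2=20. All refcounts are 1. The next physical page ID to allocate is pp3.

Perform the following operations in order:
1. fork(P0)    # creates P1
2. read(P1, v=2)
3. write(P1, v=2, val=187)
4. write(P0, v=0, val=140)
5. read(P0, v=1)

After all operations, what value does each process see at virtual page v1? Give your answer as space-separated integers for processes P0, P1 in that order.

Answer: 49 49

Derivation:
Op 1: fork(P0) -> P1. 3 ppages; refcounts: pp0:2 pp1:2 pp2:2
Op 2: read(P1, v2) -> 20. No state change.
Op 3: write(P1, v2, 187). refcount(pp2)=2>1 -> COPY to pp3. 4 ppages; refcounts: pp0:2 pp1:2 pp2:1 pp3:1
Op 4: write(P0, v0, 140). refcount(pp0)=2>1 -> COPY to pp4. 5 ppages; refcounts: pp0:1 pp1:2 pp2:1 pp3:1 pp4:1
Op 5: read(P0, v1) -> 49. No state change.
P0: v1 -> pp1 = 49
P1: v1 -> pp1 = 49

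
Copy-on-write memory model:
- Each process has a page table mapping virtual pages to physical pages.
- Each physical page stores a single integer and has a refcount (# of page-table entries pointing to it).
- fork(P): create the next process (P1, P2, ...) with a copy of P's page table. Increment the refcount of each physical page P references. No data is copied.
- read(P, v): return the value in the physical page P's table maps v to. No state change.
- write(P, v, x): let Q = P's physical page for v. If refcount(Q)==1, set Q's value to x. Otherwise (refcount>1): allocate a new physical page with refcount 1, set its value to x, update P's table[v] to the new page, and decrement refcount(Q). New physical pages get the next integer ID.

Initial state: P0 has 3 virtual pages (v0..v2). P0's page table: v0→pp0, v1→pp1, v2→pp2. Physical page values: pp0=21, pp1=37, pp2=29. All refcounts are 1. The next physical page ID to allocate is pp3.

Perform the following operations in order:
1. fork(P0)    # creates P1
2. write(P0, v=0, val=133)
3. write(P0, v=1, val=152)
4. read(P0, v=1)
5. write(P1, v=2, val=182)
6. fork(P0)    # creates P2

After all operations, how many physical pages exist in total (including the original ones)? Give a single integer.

Answer: 6

Derivation:
Op 1: fork(P0) -> P1. 3 ppages; refcounts: pp0:2 pp1:2 pp2:2
Op 2: write(P0, v0, 133). refcount(pp0)=2>1 -> COPY to pp3. 4 ppages; refcounts: pp0:1 pp1:2 pp2:2 pp3:1
Op 3: write(P0, v1, 152). refcount(pp1)=2>1 -> COPY to pp4. 5 ppages; refcounts: pp0:1 pp1:1 pp2:2 pp3:1 pp4:1
Op 4: read(P0, v1) -> 152. No state change.
Op 5: write(P1, v2, 182). refcount(pp2)=2>1 -> COPY to pp5. 6 ppages; refcounts: pp0:1 pp1:1 pp2:1 pp3:1 pp4:1 pp5:1
Op 6: fork(P0) -> P2. 6 ppages; refcounts: pp0:1 pp1:1 pp2:2 pp3:2 pp4:2 pp5:1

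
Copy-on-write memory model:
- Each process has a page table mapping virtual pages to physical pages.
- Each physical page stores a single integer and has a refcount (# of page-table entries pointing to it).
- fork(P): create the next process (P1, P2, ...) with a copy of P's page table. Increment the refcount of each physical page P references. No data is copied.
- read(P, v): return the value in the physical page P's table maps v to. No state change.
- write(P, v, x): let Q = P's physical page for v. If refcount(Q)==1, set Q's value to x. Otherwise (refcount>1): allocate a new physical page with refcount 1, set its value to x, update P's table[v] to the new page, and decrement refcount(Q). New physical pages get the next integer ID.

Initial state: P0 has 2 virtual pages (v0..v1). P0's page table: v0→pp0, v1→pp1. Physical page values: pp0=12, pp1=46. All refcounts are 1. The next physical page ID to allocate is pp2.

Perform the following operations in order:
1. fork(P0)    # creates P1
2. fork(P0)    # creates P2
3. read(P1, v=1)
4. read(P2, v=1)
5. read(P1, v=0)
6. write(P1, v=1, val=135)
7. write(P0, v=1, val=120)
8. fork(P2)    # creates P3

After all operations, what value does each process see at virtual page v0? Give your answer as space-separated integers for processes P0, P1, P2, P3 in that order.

Op 1: fork(P0) -> P1. 2 ppages; refcounts: pp0:2 pp1:2
Op 2: fork(P0) -> P2. 2 ppages; refcounts: pp0:3 pp1:3
Op 3: read(P1, v1) -> 46. No state change.
Op 4: read(P2, v1) -> 46. No state change.
Op 5: read(P1, v0) -> 12. No state change.
Op 6: write(P1, v1, 135). refcount(pp1)=3>1 -> COPY to pp2. 3 ppages; refcounts: pp0:3 pp1:2 pp2:1
Op 7: write(P0, v1, 120). refcount(pp1)=2>1 -> COPY to pp3. 4 ppages; refcounts: pp0:3 pp1:1 pp2:1 pp3:1
Op 8: fork(P2) -> P3. 4 ppages; refcounts: pp0:4 pp1:2 pp2:1 pp3:1
P0: v0 -> pp0 = 12
P1: v0 -> pp0 = 12
P2: v0 -> pp0 = 12
P3: v0 -> pp0 = 12

Answer: 12 12 12 12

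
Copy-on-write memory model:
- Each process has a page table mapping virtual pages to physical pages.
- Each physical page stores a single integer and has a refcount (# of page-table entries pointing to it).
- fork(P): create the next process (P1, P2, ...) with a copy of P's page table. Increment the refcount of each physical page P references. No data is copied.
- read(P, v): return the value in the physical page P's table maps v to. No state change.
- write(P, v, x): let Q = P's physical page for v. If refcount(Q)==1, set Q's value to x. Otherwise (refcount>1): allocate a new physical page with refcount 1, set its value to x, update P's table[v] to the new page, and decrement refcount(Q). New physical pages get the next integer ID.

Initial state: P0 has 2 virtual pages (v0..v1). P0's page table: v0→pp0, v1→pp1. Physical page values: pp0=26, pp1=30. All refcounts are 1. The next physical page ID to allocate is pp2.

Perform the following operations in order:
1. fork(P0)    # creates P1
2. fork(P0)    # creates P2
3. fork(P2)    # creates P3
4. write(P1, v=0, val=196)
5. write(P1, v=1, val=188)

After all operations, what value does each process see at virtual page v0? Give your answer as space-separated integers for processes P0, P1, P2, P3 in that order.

Op 1: fork(P0) -> P1. 2 ppages; refcounts: pp0:2 pp1:2
Op 2: fork(P0) -> P2. 2 ppages; refcounts: pp0:3 pp1:3
Op 3: fork(P2) -> P3. 2 ppages; refcounts: pp0:4 pp1:4
Op 4: write(P1, v0, 196). refcount(pp0)=4>1 -> COPY to pp2. 3 ppages; refcounts: pp0:3 pp1:4 pp2:1
Op 5: write(P1, v1, 188). refcount(pp1)=4>1 -> COPY to pp3. 4 ppages; refcounts: pp0:3 pp1:3 pp2:1 pp3:1
P0: v0 -> pp0 = 26
P1: v0 -> pp2 = 196
P2: v0 -> pp0 = 26
P3: v0 -> pp0 = 26

Answer: 26 196 26 26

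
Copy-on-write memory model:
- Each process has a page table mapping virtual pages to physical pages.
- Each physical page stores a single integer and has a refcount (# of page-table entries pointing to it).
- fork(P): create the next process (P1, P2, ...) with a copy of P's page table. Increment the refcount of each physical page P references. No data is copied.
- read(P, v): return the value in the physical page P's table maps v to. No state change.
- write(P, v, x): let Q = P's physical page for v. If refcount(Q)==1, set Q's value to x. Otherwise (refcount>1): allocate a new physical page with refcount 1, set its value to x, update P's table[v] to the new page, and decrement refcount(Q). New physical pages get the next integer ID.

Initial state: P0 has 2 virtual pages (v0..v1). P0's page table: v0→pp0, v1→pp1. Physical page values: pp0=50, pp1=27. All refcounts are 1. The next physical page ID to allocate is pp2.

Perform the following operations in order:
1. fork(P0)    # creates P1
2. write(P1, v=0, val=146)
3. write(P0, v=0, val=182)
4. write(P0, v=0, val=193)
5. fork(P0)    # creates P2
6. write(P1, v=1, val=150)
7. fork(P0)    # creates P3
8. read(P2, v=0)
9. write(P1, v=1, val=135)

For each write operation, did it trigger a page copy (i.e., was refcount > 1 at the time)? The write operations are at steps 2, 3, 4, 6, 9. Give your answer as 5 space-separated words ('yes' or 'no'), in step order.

Op 1: fork(P0) -> P1. 2 ppages; refcounts: pp0:2 pp1:2
Op 2: write(P1, v0, 146). refcount(pp0)=2>1 -> COPY to pp2. 3 ppages; refcounts: pp0:1 pp1:2 pp2:1
Op 3: write(P0, v0, 182). refcount(pp0)=1 -> write in place. 3 ppages; refcounts: pp0:1 pp1:2 pp2:1
Op 4: write(P0, v0, 193). refcount(pp0)=1 -> write in place. 3 ppages; refcounts: pp0:1 pp1:2 pp2:1
Op 5: fork(P0) -> P2. 3 ppages; refcounts: pp0:2 pp1:3 pp2:1
Op 6: write(P1, v1, 150). refcount(pp1)=3>1 -> COPY to pp3. 4 ppages; refcounts: pp0:2 pp1:2 pp2:1 pp3:1
Op 7: fork(P0) -> P3. 4 ppages; refcounts: pp0:3 pp1:3 pp2:1 pp3:1
Op 8: read(P2, v0) -> 193. No state change.
Op 9: write(P1, v1, 135). refcount(pp3)=1 -> write in place. 4 ppages; refcounts: pp0:3 pp1:3 pp2:1 pp3:1

yes no no yes no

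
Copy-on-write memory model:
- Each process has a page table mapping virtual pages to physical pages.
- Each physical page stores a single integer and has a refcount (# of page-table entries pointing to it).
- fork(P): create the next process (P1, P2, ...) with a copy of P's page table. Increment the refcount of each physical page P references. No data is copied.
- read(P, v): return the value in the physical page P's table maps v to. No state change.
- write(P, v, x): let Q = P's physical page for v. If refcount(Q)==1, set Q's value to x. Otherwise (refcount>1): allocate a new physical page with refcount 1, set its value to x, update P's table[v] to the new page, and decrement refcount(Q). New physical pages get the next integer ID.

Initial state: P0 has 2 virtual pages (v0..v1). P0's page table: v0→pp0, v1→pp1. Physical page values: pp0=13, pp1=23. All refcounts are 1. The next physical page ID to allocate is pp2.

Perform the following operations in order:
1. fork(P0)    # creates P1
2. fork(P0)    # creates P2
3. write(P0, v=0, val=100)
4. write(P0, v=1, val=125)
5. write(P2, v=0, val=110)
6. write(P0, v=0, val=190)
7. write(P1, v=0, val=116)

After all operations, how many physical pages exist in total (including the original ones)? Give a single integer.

Answer: 5

Derivation:
Op 1: fork(P0) -> P1. 2 ppages; refcounts: pp0:2 pp1:2
Op 2: fork(P0) -> P2. 2 ppages; refcounts: pp0:3 pp1:3
Op 3: write(P0, v0, 100). refcount(pp0)=3>1 -> COPY to pp2. 3 ppages; refcounts: pp0:2 pp1:3 pp2:1
Op 4: write(P0, v1, 125). refcount(pp1)=3>1 -> COPY to pp3. 4 ppages; refcounts: pp0:2 pp1:2 pp2:1 pp3:1
Op 5: write(P2, v0, 110). refcount(pp0)=2>1 -> COPY to pp4. 5 ppages; refcounts: pp0:1 pp1:2 pp2:1 pp3:1 pp4:1
Op 6: write(P0, v0, 190). refcount(pp2)=1 -> write in place. 5 ppages; refcounts: pp0:1 pp1:2 pp2:1 pp3:1 pp4:1
Op 7: write(P1, v0, 116). refcount(pp0)=1 -> write in place. 5 ppages; refcounts: pp0:1 pp1:2 pp2:1 pp3:1 pp4:1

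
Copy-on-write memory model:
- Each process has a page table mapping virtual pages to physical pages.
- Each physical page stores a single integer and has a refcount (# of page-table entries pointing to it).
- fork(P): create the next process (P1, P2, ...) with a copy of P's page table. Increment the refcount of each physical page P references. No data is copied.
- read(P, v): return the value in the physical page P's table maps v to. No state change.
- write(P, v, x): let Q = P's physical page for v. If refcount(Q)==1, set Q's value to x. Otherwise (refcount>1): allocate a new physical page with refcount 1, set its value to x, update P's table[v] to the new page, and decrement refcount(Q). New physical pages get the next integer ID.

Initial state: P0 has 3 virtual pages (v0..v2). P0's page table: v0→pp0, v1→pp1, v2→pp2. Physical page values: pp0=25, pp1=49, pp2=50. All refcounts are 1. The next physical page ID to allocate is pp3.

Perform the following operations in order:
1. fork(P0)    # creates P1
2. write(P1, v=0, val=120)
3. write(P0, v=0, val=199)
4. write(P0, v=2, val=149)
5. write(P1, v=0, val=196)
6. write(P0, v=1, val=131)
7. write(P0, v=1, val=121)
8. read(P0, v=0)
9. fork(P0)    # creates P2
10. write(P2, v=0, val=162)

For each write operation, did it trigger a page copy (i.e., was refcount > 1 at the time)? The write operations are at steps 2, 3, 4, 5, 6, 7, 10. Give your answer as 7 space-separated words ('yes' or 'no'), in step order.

Op 1: fork(P0) -> P1. 3 ppages; refcounts: pp0:2 pp1:2 pp2:2
Op 2: write(P1, v0, 120). refcount(pp0)=2>1 -> COPY to pp3. 4 ppages; refcounts: pp0:1 pp1:2 pp2:2 pp3:1
Op 3: write(P0, v0, 199). refcount(pp0)=1 -> write in place. 4 ppages; refcounts: pp0:1 pp1:2 pp2:2 pp3:1
Op 4: write(P0, v2, 149). refcount(pp2)=2>1 -> COPY to pp4. 5 ppages; refcounts: pp0:1 pp1:2 pp2:1 pp3:1 pp4:1
Op 5: write(P1, v0, 196). refcount(pp3)=1 -> write in place. 5 ppages; refcounts: pp0:1 pp1:2 pp2:1 pp3:1 pp4:1
Op 6: write(P0, v1, 131). refcount(pp1)=2>1 -> COPY to pp5. 6 ppages; refcounts: pp0:1 pp1:1 pp2:1 pp3:1 pp4:1 pp5:1
Op 7: write(P0, v1, 121). refcount(pp5)=1 -> write in place. 6 ppages; refcounts: pp0:1 pp1:1 pp2:1 pp3:1 pp4:1 pp5:1
Op 8: read(P0, v0) -> 199. No state change.
Op 9: fork(P0) -> P2. 6 ppages; refcounts: pp0:2 pp1:1 pp2:1 pp3:1 pp4:2 pp5:2
Op 10: write(P2, v0, 162). refcount(pp0)=2>1 -> COPY to pp6. 7 ppages; refcounts: pp0:1 pp1:1 pp2:1 pp3:1 pp4:2 pp5:2 pp6:1

yes no yes no yes no yes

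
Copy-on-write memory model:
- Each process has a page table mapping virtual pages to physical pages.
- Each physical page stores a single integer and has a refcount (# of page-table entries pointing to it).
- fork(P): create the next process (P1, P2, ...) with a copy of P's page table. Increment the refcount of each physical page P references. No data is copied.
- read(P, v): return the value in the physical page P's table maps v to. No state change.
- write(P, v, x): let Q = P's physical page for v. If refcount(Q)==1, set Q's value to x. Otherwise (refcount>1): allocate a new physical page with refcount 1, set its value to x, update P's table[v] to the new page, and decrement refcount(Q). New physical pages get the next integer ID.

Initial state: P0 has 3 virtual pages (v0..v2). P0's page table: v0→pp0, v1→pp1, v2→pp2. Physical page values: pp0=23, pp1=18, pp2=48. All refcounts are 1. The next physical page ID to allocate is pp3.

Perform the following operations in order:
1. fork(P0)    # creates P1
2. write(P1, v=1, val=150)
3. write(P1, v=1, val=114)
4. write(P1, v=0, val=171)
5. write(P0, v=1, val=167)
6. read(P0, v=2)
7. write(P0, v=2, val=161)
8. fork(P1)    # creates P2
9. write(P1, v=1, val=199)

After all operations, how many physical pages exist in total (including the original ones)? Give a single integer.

Op 1: fork(P0) -> P1. 3 ppages; refcounts: pp0:2 pp1:2 pp2:2
Op 2: write(P1, v1, 150). refcount(pp1)=2>1 -> COPY to pp3. 4 ppages; refcounts: pp0:2 pp1:1 pp2:2 pp3:1
Op 3: write(P1, v1, 114). refcount(pp3)=1 -> write in place. 4 ppages; refcounts: pp0:2 pp1:1 pp2:2 pp3:1
Op 4: write(P1, v0, 171). refcount(pp0)=2>1 -> COPY to pp4. 5 ppages; refcounts: pp0:1 pp1:1 pp2:2 pp3:1 pp4:1
Op 5: write(P0, v1, 167). refcount(pp1)=1 -> write in place. 5 ppages; refcounts: pp0:1 pp1:1 pp2:2 pp3:1 pp4:1
Op 6: read(P0, v2) -> 48. No state change.
Op 7: write(P0, v2, 161). refcount(pp2)=2>1 -> COPY to pp5. 6 ppages; refcounts: pp0:1 pp1:1 pp2:1 pp3:1 pp4:1 pp5:1
Op 8: fork(P1) -> P2. 6 ppages; refcounts: pp0:1 pp1:1 pp2:2 pp3:2 pp4:2 pp5:1
Op 9: write(P1, v1, 199). refcount(pp3)=2>1 -> COPY to pp6. 7 ppages; refcounts: pp0:1 pp1:1 pp2:2 pp3:1 pp4:2 pp5:1 pp6:1

Answer: 7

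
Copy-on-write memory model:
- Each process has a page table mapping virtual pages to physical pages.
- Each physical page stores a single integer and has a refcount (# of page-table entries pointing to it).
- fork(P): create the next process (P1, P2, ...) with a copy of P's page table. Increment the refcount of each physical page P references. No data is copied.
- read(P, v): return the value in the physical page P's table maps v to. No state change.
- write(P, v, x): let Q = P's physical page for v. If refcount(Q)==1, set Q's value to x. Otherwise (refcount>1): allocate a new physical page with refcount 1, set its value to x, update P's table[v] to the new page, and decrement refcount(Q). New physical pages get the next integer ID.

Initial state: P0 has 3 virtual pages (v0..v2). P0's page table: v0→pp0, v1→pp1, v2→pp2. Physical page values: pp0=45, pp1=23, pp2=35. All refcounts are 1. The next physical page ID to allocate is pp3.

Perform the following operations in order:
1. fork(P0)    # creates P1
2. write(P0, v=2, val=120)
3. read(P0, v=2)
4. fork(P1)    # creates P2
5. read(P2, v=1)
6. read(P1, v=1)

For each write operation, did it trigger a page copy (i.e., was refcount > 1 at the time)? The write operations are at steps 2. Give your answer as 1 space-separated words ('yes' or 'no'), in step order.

Op 1: fork(P0) -> P1. 3 ppages; refcounts: pp0:2 pp1:2 pp2:2
Op 2: write(P0, v2, 120). refcount(pp2)=2>1 -> COPY to pp3. 4 ppages; refcounts: pp0:2 pp1:2 pp2:1 pp3:1
Op 3: read(P0, v2) -> 120. No state change.
Op 4: fork(P1) -> P2. 4 ppages; refcounts: pp0:3 pp1:3 pp2:2 pp3:1
Op 5: read(P2, v1) -> 23. No state change.
Op 6: read(P1, v1) -> 23. No state change.

yes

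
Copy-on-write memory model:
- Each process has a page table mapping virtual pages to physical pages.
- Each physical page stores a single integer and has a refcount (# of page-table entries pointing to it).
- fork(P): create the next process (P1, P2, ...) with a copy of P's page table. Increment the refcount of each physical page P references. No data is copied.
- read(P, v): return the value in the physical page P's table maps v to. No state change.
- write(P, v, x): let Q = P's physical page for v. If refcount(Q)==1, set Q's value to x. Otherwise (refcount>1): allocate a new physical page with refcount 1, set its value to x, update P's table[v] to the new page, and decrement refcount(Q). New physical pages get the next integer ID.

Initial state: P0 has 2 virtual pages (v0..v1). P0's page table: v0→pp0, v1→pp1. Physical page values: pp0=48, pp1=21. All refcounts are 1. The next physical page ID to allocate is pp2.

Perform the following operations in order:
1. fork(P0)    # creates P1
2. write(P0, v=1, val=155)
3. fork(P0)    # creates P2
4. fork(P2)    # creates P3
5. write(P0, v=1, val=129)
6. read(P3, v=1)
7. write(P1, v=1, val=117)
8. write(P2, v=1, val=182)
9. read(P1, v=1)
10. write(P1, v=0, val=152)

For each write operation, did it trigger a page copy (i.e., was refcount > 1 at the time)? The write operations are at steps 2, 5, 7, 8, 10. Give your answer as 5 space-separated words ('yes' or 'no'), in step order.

Op 1: fork(P0) -> P1. 2 ppages; refcounts: pp0:2 pp1:2
Op 2: write(P0, v1, 155). refcount(pp1)=2>1 -> COPY to pp2. 3 ppages; refcounts: pp0:2 pp1:1 pp2:1
Op 3: fork(P0) -> P2. 3 ppages; refcounts: pp0:3 pp1:1 pp2:2
Op 4: fork(P2) -> P3. 3 ppages; refcounts: pp0:4 pp1:1 pp2:3
Op 5: write(P0, v1, 129). refcount(pp2)=3>1 -> COPY to pp3. 4 ppages; refcounts: pp0:4 pp1:1 pp2:2 pp3:1
Op 6: read(P3, v1) -> 155. No state change.
Op 7: write(P1, v1, 117). refcount(pp1)=1 -> write in place. 4 ppages; refcounts: pp0:4 pp1:1 pp2:2 pp3:1
Op 8: write(P2, v1, 182). refcount(pp2)=2>1 -> COPY to pp4. 5 ppages; refcounts: pp0:4 pp1:1 pp2:1 pp3:1 pp4:1
Op 9: read(P1, v1) -> 117. No state change.
Op 10: write(P1, v0, 152). refcount(pp0)=4>1 -> COPY to pp5. 6 ppages; refcounts: pp0:3 pp1:1 pp2:1 pp3:1 pp4:1 pp5:1

yes yes no yes yes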